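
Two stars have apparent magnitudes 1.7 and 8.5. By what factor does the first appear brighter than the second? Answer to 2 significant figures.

520

Magnitude difference = -6.8
Flux ratio = 10^(−0.4 Δm) = 10^(−0.4 × -6.8) = 10^2.720 = 524.8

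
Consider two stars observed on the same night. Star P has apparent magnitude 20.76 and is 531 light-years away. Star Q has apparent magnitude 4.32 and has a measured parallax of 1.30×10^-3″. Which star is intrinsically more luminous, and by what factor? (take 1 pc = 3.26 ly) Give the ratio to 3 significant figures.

Star P: d = 531 ly / 3.26 = 162.9 pc
Star P: M = m − 5 log₁₀ d + 5 = 20.76 − 5·2.2119 + 5 = 14.701
Star Q: d = 1/p = 1/1.30×10^-3″ = 769.2 pc
Star Q: M = m − 5 log₁₀ d + 5 = 4.32 − 5·2.8861 + 5 = -5.110
ΔM = M_P − M_Q = 14.701 − (-5.110) = 19.811; smaller M is more luminous → Star Q.
L ratio = 10^(0.4 |ΔM|) = 10^7.924 = 8.402×10^7

Star Q is more luminous, by a factor of 8.40×10^7.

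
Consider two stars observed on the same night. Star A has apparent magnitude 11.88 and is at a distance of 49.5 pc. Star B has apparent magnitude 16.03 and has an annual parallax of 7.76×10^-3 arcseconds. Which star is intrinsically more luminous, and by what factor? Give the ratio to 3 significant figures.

Star A: M = m − 5 log₁₀ d + 5 = 11.88 − 5·1.6946 + 5 = 8.407
Star B: d = 1/p = 1/7.76×10^-3″ = 128.9 pc
Star B: M = m − 5 log₁₀ d + 5 = 16.03 − 5·2.1101 + 5 = 10.479
ΔM = M_A − M_B = 8.407 − (10.479) = -2.072; smaller M is more luminous → Star A.
L ratio = 10^(0.4 |ΔM|) = 10^0.829 = 6.744

Star A is more luminous, by a factor of 6.74.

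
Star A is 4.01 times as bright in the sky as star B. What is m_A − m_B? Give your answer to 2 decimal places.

Pogson: Δm = −2.5 log₁₀(ratio) = −2.5 log₁₀(4.01) = −2.5 × 0.6031 = -1.508
Star A is brighter, so it has the smaller magnitude: the difference is negative.

m_A − m_B ≈ -1.51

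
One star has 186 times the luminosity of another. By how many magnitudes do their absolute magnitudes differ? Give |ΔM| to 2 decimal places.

Pogson: ΔM = −2.5 log₁₀(ratio) = −2.5 log₁₀(186) = −2.5 × 2.2695 = -5.674

|ΔM| ≈ 5.67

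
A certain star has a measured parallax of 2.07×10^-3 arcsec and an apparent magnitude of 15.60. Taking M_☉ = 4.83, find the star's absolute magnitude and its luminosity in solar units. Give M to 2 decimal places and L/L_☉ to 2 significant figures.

M ≈ 7.18; L/L_☉ ≈ 0.11

d = 1/p = 1/2.07×10^-3″ = 483.1 pc
M = m − 5 log₁₀ d + 5 = 15.60 − 5·2.6840 + 5 = 7.180
M − M_☉ = 7.180 − 4.83 = 2.350
L/L_☉ = 10^(−0.4 × 2.350) = 0.1148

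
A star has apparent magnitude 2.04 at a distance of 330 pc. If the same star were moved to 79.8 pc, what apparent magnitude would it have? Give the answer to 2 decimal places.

m ≈ -1.04

Flux ∝ 1/d², so Δm = 5 log₁₀(d₂/d₁) = 5 log₁₀(79.8/330) = -3.083
m₂ = m₁ + Δm = 2.04 + (-3.083) = -1.043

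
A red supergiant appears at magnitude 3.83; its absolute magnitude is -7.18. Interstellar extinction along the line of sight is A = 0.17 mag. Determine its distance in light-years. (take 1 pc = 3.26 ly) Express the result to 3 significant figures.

m − M = 5 log₁₀(d/10 pc) + A  ⇒  3.83 − (-7.18) − 0.17 = 5 log₁₀(d/10)
10.840 = 5 log₁₀(d/10)
log₁₀ d = (m − M − A)/5 + 1 = 3.1680
d = 10^3.1680 = 1472 pc
= 4800 ly

d ≈ 4800 ly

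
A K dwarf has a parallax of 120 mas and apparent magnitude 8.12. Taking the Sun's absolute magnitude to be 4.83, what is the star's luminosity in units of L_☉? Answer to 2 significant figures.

L/L_☉ ≈ 0.034

d = 1/p = 1000/120 mas = 8.333 pc
M = m − 5 log₁₀ d + 5 = 8.12 − 5·0.9208 + 5 = 8.516
M − M_☉ = 8.516 − 4.83 = 3.686
L/L_☉ = 10^(−0.4 × 3.686) = 0.03355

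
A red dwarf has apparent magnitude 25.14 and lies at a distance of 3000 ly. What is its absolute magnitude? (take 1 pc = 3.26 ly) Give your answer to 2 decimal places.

d = 3000 ly / 3.26 = 920.2 pc
5 log₁₀(d/10 pc) = 5 log₁₀(920.2) − 5 = 9.820
M = m − 5 log₁₀(d/10) = 25.14 − 9.820 = 15.320

M ≈ 15.32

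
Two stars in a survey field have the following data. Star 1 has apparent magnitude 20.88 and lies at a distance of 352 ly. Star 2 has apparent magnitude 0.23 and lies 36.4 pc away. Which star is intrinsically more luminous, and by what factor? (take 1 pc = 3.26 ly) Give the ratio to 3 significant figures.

Star 1: d = 352 ly / 3.26 = 108.0 pc
Star 1: M = m − 5 log₁₀ d + 5 = 20.88 − 5·2.0333 + 5 = 15.713
Star 2: M = m − 5 log₁₀ d + 5 = 0.23 − 5·1.5611 + 5 = -2.576
ΔM = M_1 − M_2 = 15.713 − (-2.576) = 18.289; smaller M is more luminous → Star 2.
L ratio = 10^(0.4 |ΔM|) = 10^7.316 = 2.068×10^7

Star 2 is more luminous, by a factor of 2.07×10^7.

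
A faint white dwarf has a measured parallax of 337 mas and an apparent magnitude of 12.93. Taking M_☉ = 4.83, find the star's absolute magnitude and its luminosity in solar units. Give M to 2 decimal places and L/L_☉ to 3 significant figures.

M ≈ 15.57; L/L_☉ ≈ 5.07×10^-5

d = 1/p = 1000/337 mas = 2.967 pc
M = m − 5 log₁₀ d + 5 = 12.93 − 5·0.4724 + 5 = 15.568
M − M_☉ = 15.568 − 4.83 = 10.738
L/L_☉ = 10^(−0.4 × 10.738) = 5.067×10^-5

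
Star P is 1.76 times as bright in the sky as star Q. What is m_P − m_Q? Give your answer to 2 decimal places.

m_P − m_Q ≈ -0.61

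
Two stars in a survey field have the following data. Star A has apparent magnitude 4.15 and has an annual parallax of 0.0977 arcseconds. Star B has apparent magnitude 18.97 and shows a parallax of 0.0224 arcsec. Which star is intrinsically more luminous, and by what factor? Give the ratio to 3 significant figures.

Star A is more luminous, by a factor of 44500.

Star A: d = 1/p = 1/0.0977″ = 10.24 pc
Star A: M = m − 5 log₁₀ d + 5 = 4.15 − 5·1.0101 + 5 = 4.099
Star B: d = 1/p = 1/0.0224″ = 44.64 pc
Star B: M = m − 5 log₁₀ d + 5 = 18.97 − 5·1.6498 + 5 = 15.721
ΔM = M_A − M_B = 4.099 − (15.721) = -11.622; smaller M is more luminous → Star A.
L ratio = 10^(0.4 |ΔM|) = 10^4.649 = 44540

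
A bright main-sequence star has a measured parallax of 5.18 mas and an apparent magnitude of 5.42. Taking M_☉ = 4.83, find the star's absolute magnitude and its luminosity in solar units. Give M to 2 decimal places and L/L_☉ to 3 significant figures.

d = 1/p = 1000/5.18 mas = 193.1 pc
M = m − 5 log₁₀ d + 5 = 5.42 − 5·2.2857 + 5 = -1.008
M − M_☉ = -1.008 − 4.83 = -5.838
L/L_☉ = 10^(−0.4 × -5.838) = 216.4

M ≈ -1.01; L/L_☉ ≈ 216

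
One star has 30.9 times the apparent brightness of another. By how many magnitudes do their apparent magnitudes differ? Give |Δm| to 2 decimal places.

|Δm| ≈ 3.72

Pogson: Δm = −2.5 log₁₀(ratio) = −2.5 log₁₀(30.9) = −2.5 × 1.4900 = -3.725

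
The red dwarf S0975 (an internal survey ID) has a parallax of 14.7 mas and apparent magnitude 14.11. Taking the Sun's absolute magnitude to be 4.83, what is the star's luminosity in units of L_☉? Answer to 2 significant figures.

L/L_☉ ≈ 9.0×10^-3

d = 1/p = 1000/14.7 mas = 68.03 pc
M = m − 5 log₁₀ d + 5 = 14.11 − 5·1.8327 + 5 = 9.947
M − M_☉ = 9.947 − 4.83 = 5.117
L/L_☉ = 10^(−0.4 × 5.117) = 8.982×10^-3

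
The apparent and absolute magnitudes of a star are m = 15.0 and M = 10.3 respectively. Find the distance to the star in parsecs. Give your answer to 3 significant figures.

μ = m − M = 4.700
m − M = 5 log₁₀ d − 5
log₁₀ d = (m − M)/5 + 1 = 1.9400
d = 10^1.9400 = 87.10 pc

d ≈ 87.1 pc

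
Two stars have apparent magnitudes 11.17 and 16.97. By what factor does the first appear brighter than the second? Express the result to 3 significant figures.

Δm = 11.17 − (16.97) = -5.80
Flux ratio = 10^(−0.4 Δm) = 10^(−0.4 × -5.80) = 10^2.320 = 208.9

209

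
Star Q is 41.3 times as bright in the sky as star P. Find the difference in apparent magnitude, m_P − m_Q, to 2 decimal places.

Pogson: Δm = −2.5 log₁₀(ratio) = −2.5 log₁₀(41.3) = −2.5 × 1.6160 = -4.040
Star Q is brighter so has the smaller magnitude: m_P − m_Q is positive.

m_P − m_Q ≈ 4.04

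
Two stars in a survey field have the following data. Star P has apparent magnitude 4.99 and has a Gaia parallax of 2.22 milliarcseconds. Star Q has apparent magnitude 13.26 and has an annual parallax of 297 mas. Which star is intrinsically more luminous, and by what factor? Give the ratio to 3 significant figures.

Star P: p = 2.22 mas = 2.22×10^-3″ → d = 1/p = 450.5 pc
Star P: M = m − 5 log₁₀ d + 5 = 4.99 − 5·2.6536 + 5 = -3.278
Star Q: p = 297 mas = 0.297″ → d = 1/p = 3.367 pc
Star Q: M = m − 5 log₁₀ d + 5 = 13.26 − 5·0.5272 + 5 = 15.624
ΔM = M_P − M_Q = -3.278 − (15.624) = -18.902; smaller M is more luminous → Star P.
L ratio = 10^(0.4 |ΔM|) = 10^7.561 = 3.638×10^7

Star P is more luminous, by a factor of 3.64×10^7.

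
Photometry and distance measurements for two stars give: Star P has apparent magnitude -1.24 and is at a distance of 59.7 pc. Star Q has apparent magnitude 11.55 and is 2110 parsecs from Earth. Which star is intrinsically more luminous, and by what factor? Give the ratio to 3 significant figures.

Star P is more luminous, by a factor of 105.

Star P: M = m − 5 log₁₀ d + 5 = -1.24 − 5·1.7760 + 5 = -5.120
Star Q: M = m − 5 log₁₀ d + 5 = 11.55 − 5·3.3243 + 5 = -0.071
ΔM = M_P − M_Q = -5.120 − (-0.071) = -5.048; smaller M is more luminous → Star P.
L ratio = 10^(0.4 |ΔM|) = 10^2.019 = 104.6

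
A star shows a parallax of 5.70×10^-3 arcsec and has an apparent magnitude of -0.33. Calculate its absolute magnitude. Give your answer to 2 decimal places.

d = 1/p = 1/5.70×10^-3″ = 175.4 pc
5 log₁₀(d/10 pc) = 5 log₁₀(175.4) − 5 = 6.221
M = m − 5 log₁₀(d/10) = -0.33 − 6.221 = -6.551

M ≈ -6.55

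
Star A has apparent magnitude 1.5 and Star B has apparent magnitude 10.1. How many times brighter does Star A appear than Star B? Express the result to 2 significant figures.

2800

Δm = 1.5 − (10.1) = -8.6
Flux ratio = 10^(−0.4 Δm) = 10^(−0.4 × -8.6) = 10^3.440 = 2754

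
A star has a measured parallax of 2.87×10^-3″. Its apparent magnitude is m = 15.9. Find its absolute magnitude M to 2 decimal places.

d = 1/p = 1/2.87×10^-3″ = 348.4 pc
5 log₁₀(d/10 pc) = 5 log₁₀(348.4) − 5 = 7.711
M = m − 5 log₁₀(d/10) = 15.9 − 7.711 = 8.189

M ≈ 8.19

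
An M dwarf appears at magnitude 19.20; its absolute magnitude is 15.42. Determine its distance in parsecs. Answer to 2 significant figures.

Distance modulus: m − M = 19.20 − (15.42) = 3.780
m − M = 5 log₁₀ d − 5
log₁₀ d = (m − M)/5 + 1 = 1.7560
d = 10^1.7560 = 57.02 pc

d ≈ 57 pc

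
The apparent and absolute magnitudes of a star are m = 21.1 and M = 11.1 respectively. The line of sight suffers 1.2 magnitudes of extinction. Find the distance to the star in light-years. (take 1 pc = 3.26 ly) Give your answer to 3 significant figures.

d ≈ 1880 ly

m − M = 5 log₁₀(d/10 pc) + A  ⇒  21.1 − (11.1) − 1.2 = 5 log₁₀(d/10)
8.800 = 5 log₁₀(d/10)
log₁₀ d = (m − M − A)/5 + 1 = 2.7600
d = 10^2.7600 = 575.4 pc
= 1876 ly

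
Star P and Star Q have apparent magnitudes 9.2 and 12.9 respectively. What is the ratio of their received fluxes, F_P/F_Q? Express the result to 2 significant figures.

F_P/F_Q ≈ 30

Δm = 9.2 − (12.9) = -3.7
Flux ratio = 10^(−0.4 Δm) = 10^(−0.4 × -3.7) = 10^1.480 = 30.20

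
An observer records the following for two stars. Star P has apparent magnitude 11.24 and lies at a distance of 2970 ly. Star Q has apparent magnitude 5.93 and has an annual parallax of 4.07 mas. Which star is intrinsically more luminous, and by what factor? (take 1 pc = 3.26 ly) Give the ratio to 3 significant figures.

Star P: d = 2970 ly / 3.26 = 911.0 pc
Star P: M = m − 5 log₁₀ d + 5 = 11.24 − 5·2.9595 + 5 = 1.442
Star Q: p = 4.07 mas = 4.07×10^-3″ → d = 1/p = 245.7 pc
Star Q: M = m − 5 log₁₀ d + 5 = 5.93 − 5·2.3904 + 5 = -1.022
ΔM = M_P − M_Q = 1.442 − (-1.022) = 2.464; smaller M is more luminous → Star Q.
L ratio = 10^(0.4 |ΔM|) = 10^0.986 = 9.677

Star Q is more luminous, by a factor of 9.68.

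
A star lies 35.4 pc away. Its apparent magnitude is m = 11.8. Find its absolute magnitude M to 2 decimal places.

5 log₁₀(d/10 pc) = 5 log₁₀(35.40) − 5 = 2.745
M = m − 5 log₁₀(d/10) = 11.8 − 2.745 = 9.055

M ≈ 9.05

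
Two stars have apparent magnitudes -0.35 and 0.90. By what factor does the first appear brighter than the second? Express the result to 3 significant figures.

3.16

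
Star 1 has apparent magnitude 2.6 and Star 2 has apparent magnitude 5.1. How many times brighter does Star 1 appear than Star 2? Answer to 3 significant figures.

Magnitude difference = -2.5
Flux ratio = 10^(−0.4 Δm) = 10^(−0.4 × -2.5) = 10^1.000 = 10.00

10.0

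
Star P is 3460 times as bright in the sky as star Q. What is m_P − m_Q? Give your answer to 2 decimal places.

Pogson: Δm = −2.5 log₁₀(ratio) = −2.5 log₁₀(3460) = −2.5 × 3.5391 = -8.848
Star P is brighter, so it has the smaller magnitude: the difference is negative.

m_P − m_Q ≈ -8.85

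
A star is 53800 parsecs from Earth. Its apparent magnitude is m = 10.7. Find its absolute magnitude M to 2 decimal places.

5 log₁₀(d/10 pc) = 5 log₁₀(53800) − 5 = 18.654
M = m − 5 log₁₀(d/10) = 10.7 − 18.654 = -7.954

M ≈ -7.95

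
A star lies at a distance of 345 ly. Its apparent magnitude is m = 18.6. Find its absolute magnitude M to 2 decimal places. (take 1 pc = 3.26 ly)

M ≈ 13.48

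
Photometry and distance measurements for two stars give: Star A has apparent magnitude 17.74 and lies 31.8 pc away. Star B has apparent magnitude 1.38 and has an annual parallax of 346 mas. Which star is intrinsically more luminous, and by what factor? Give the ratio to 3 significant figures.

Star A: M = m − 5 log₁₀ d + 5 = 17.74 − 5·1.5024 + 5 = 15.228
Star B: p = 346 mas = 0.346″ → d = 1/p = 2.890 pc
Star B: M = m − 5 log₁₀ d + 5 = 1.38 − 5·0.4609 + 5 = 4.075
ΔM = M_A − M_B = 15.228 − (4.075) = 11.152; smaller M is more luminous → Star B.
L ratio = 10^(0.4 |ΔM|) = 10^4.461 = 28910

Star B is more luminous, by a factor of 28900.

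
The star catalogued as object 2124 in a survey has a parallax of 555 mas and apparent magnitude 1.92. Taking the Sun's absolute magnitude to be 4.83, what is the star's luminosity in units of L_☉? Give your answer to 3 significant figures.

L/L_☉ ≈ 0.474

d = 1/p = 1000/555 mas = 1.802 pc
M = m − 5 log₁₀ d + 5 = 1.92 − 5·0.2557 + 5 = 5.641
M − M_☉ = 5.641 − 4.83 = 0.811
L/L_☉ = 10^(−0.4 × 0.811) = 0.4736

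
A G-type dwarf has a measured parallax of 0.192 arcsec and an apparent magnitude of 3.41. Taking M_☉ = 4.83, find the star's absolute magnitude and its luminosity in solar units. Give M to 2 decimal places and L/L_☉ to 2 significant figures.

d = 1/p = 1/0.192″ = 5.208 pc
M = m − 5 log₁₀ d + 5 = 3.41 − 5·0.7167 + 5 = 4.827
M − M_☉ = 4.827 − 4.83 = -0.003
L/L_☉ = 10^(−0.4 × -0.003) = 1.003

M ≈ 4.83; L/L_☉ ≈ 1.0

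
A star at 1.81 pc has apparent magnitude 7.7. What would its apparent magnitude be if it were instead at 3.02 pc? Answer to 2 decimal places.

m ≈ 8.81

Flux ∝ 1/d², so Δm = 5 log₁₀(d₂/d₁) = 5 log₁₀(3.02/1.81) = 1.112
m₂ = m₁ + Δm = 7.7 + (1.112) = 8.812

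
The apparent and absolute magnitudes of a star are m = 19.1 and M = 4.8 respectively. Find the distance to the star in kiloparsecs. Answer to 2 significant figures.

μ = m − M = 14.300
m − M = 5 log₁₀ d − 5
log₁₀ d = (m − M)/5 + 1 = 3.8600
d = 10^3.8600 = 7244 pc
= 7.244 kpc

d ≈ 7.2 kpc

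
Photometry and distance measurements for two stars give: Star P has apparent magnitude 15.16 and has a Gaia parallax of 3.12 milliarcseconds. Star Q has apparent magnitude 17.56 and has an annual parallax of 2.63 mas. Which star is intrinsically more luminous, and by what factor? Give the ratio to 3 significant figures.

Star P: p = 3.12 mas = 3.12×10^-3″ → d = 1/p = 320.5 pc
Star P: M = m − 5 log₁₀ d + 5 = 15.16 − 5·2.5058 + 5 = 7.631
Star Q: p = 2.63 mas = 2.63×10^-3″ → d = 1/p = 380.2 pc
Star Q: M = m − 5 log₁₀ d + 5 = 17.56 − 5·2.5800 + 5 = 9.660
ΔM = M_P − M_Q = 7.631 − (9.660) = -2.029; smaller M is more luminous → Star P.
L ratio = 10^(0.4 |ΔM|) = 10^0.812 = 6.480

Star P is more luminous, by a factor of 6.48.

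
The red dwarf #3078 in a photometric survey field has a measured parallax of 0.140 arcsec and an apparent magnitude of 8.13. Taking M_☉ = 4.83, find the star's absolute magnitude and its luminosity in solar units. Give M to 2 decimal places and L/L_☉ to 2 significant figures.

M ≈ 8.86; L/L_☉ ≈ 0.024

d = 1/p = 1/0.140″ = 7.143 pc
M = m − 5 log₁₀ d + 5 = 8.13 − 5·0.8539 + 5 = 8.861
M − M_☉ = 8.861 − 4.83 = 4.031
L/L_☉ = 10^(−0.4 × 4.031) = 0.02442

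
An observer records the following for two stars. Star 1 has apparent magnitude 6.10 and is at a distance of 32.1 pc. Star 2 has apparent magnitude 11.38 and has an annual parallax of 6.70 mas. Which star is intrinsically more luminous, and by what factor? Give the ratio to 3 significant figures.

Star 1 is more luminous, by a factor of 5.99.

Star 1: M = m − 5 log₁₀ d + 5 = 6.10 − 5·1.5065 + 5 = 3.567
Star 2: p = 6.70 mas = 6.70×10^-3″ → d = 1/p = 149.3 pc
Star 2: M = m − 5 log₁₀ d + 5 = 11.38 − 5·2.1739 + 5 = 5.510
ΔM = M_1 − M_2 = 3.567 − (5.510) = -1.943; smaller M is more luminous → Star 1.
L ratio = 10^(0.4 |ΔM|) = 10^0.777 = 5.986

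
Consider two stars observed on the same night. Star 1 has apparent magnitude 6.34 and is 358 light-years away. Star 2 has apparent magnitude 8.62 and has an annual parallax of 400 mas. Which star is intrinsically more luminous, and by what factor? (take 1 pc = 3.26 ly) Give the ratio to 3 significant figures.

Star 1: d = 358 ly / 3.26 = 109.8 pc
Star 1: M = m − 5 log₁₀ d + 5 = 6.34 − 5·2.0407 + 5 = 1.137
Star 2: p = 400 mas = 0.400″ → d = 1/p = 2.500 pc
Star 2: M = m − 5 log₁₀ d + 5 = 8.62 − 5·0.3979 + 5 = 11.630
ΔM = M_1 − M_2 = 1.137 − (11.630) = -10.494; smaller M is more luminous → Star 1.
L ratio = 10^(0.4 |ΔM|) = 10^4.197 = 15760

Star 1 is more luminous, by a factor of 15800.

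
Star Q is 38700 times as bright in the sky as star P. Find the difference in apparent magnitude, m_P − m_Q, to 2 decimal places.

m_P − m_Q ≈ 11.47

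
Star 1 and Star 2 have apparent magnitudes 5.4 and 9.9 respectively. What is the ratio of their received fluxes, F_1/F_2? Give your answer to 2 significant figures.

Δm = 5.4 − (9.9) = -4.5
Flux ratio = 10^(−0.4 Δm) = 10^(−0.4 × -4.5) = 10^1.800 = 63.10

F_1/F_2 ≈ 63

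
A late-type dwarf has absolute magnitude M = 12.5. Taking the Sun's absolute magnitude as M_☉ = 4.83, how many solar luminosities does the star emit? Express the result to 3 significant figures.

M − M_☉ = 12.5 − 4.83 = 7.670
L/L_☉ = 10^(−0.4 (M − M_☉)) = 10^-3.068 = 8.551×10^-4

L/L_☉ ≈ 8.55×10^-4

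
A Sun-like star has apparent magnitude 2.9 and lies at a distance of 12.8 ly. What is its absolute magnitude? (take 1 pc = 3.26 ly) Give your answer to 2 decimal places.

d = 12.8 ly / 3.26 = 3.926 pc
5 log₁₀(d/10 pc) = 5 log₁₀(3.926) − 5 = -2.030
M = m − 5 log₁₀(d/10) = 2.9 + 2.030 = 4.930

M ≈ 4.93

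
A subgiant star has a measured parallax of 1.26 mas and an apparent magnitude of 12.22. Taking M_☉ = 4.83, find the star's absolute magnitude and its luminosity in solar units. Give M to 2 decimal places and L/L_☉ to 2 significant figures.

d = 1/p = 1000/1.26 mas = 793.7 pc
M = m − 5 log₁₀ d + 5 = 12.22 − 5·2.8996 + 5 = 2.722
M − M_☉ = 2.722 − 4.83 = -2.108
L/L_☉ = 10^(−0.4 × -2.108) = 6.970

M ≈ 2.72; L/L_☉ ≈ 7.0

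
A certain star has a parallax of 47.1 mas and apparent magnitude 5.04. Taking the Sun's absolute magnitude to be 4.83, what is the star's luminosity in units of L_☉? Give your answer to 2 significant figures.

L/L_☉ ≈ 3.7

d = 1/p = 1000/47.1 mas = 21.23 pc
M = m − 5 log₁₀ d + 5 = 5.04 − 5·1.3270 + 5 = 3.405
M − M_☉ = 3.405 − 4.83 = -1.425
L/L_☉ = 10^(−0.4 × -1.425) = 3.715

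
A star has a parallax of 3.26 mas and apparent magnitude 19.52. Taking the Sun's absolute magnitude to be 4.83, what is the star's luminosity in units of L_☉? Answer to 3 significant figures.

L/L_☉ ≈ 1.25×10^-3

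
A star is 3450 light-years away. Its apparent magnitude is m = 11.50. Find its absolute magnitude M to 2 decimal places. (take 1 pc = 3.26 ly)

d = 3450 ly / 3.26 = 1058 pc
5 log₁₀(d/10 pc) = 5 log₁₀(1058) − 5 = 10.123
M = m − 5 log₁₀(d/10) = 11.50 − 10.123 = 1.377

M ≈ 1.38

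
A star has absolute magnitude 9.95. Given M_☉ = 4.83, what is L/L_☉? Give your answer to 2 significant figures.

M − M_☉ = 9.95 − 4.83 = 5.120
L/L_☉ = 10^(−0.4 (M − M_☉)) = 10^-2.048 = 8.954×10^-3

L/L_☉ ≈ 9.0×10^-3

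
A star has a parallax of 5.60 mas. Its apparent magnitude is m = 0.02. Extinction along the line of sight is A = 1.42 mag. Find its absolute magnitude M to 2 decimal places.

M ≈ -7.66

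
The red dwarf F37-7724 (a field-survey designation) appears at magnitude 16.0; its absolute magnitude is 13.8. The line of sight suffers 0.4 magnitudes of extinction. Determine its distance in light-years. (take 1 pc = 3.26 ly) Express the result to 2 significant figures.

d ≈ 75 ly

m − M = 5 log₁₀(d/10 pc) + A  ⇒  16.0 − (13.8) − 0.4 = 5 log₁₀(d/10)
1.800 = 5 log₁₀(d/10)
log₁₀ d = (m − M − A)/5 + 1 = 1.3600
d = 10^1.3600 = 22.91 pc
= 74.68 ly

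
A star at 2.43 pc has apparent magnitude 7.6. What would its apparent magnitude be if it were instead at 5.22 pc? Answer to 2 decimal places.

m ≈ 9.26

Flux ∝ 1/d², so Δm = 5 log₁₀(d₂/d₁) = 5 log₁₀(5.22/2.43) = 1.660
m₂ = m₁ + Δm = 7.6 + (1.660) = 9.260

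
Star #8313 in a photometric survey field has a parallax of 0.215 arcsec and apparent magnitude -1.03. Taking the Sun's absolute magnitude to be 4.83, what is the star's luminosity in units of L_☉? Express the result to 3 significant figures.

d = 1/p = 1/0.215″ = 4.651 pc
M = m − 5 log₁₀ d + 5 = -1.03 − 5·0.6676 + 5 = 0.632
M − M_☉ = 0.632 − 4.83 = -4.198
L/L_☉ = 10^(−0.4 × -4.198) = 47.77

L/L_☉ ≈ 47.8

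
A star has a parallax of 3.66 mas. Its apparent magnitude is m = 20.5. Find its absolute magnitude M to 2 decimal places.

M ≈ 13.32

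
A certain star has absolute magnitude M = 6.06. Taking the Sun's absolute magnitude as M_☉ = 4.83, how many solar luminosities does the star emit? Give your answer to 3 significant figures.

L/L_☉ ≈ 0.322

M − M_☉ = 6.06 − 4.83 = 1.230
L/L_☉ = 10^(−0.4 (M − M_☉)) = 10^-0.492 = 0.3221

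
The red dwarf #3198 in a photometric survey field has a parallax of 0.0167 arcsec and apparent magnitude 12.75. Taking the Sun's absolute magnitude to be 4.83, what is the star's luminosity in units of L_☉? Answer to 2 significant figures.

L/L_☉ ≈ 0.024

d = 1/p = 1/0.0167″ = 59.88 pc
M = m − 5 log₁₀ d + 5 = 12.75 − 5·1.7773 + 5 = 8.864
M − M_☉ = 8.864 − 4.83 = 4.034
L/L_☉ = 10^(−0.4 × 4.034) = 0.02435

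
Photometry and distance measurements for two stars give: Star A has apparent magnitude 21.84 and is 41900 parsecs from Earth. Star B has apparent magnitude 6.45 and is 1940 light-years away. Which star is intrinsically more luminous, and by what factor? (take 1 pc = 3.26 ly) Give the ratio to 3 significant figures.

Star B is more luminous, by a factor of 289.

Star A: M = m − 5 log₁₀ d + 5 = 21.84 − 5·4.6222 + 5 = 3.729
Star B: d = 1940 ly / 3.26 = 595.1 pc
Star B: M = m − 5 log₁₀ d + 5 = 6.45 − 5·2.7746 + 5 = -2.423
ΔM = M_A − M_B = 3.729 − (-2.423) = 6.152; smaller M is more luminous → Star B.
L ratio = 10^(0.4 |ΔM|) = 10^2.461 = 288.9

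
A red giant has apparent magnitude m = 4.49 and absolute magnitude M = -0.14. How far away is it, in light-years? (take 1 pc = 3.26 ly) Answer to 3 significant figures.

μ = m − M = 4.630
m − M = 5 log₁₀ d − 5
log₁₀ d = (m − M)/5 + 1 = 1.9260
d = 10^1.9260 = 84.33 pc
= 274.9 ly

d ≈ 275 ly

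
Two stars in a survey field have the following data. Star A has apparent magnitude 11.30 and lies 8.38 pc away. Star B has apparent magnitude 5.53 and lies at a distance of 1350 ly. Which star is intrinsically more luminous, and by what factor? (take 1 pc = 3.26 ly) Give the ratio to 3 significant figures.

Star B is more luminous, by a factor of 496000.

Star A: M = m − 5 log₁₀ d + 5 = 11.30 − 5·0.9232 + 5 = 11.684
Star B: d = 1350 ly / 3.26 = 414.1 pc
Star B: M = m − 5 log₁₀ d + 5 = 5.53 − 5·2.6171 + 5 = -2.556
ΔM = M_A − M_B = 11.684 − (-2.556) = 14.239; smaller M is more luminous → Star B.
L ratio = 10^(0.4 |ΔM|) = 10^5.696 = 496300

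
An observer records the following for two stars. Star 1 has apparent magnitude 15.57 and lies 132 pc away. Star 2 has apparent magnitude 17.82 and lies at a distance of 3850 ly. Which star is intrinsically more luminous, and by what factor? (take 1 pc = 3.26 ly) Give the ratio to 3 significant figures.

Star 2 is more luminous, by a factor of 10.1.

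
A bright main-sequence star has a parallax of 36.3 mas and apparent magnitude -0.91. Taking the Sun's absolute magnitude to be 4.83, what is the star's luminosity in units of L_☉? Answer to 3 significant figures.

d = 1/p = 1000/36.3 mas = 27.55 pc
M = m − 5 log₁₀ d + 5 = -0.91 − 5·1.4401 + 5 = -3.110
M − M_☉ = -3.110 − 4.83 = -7.940
L/L_☉ = 10^(−0.4 × -7.940) = 1500

L/L_☉ ≈ 1500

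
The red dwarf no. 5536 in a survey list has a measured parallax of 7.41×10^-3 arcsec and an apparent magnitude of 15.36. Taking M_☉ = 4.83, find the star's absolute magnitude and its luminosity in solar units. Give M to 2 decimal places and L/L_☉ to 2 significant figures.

d = 1/p = 1/7.41×10^-3″ = 135.0 pc
M = m − 5 log₁₀ d + 5 = 15.36 − 5·2.1302 + 5 = 9.709
M − M_☉ = 9.709 − 4.83 = 4.879
L/L_☉ = 10^(−0.4 × 4.879) = 0.01118

M ≈ 9.71; L/L_☉ ≈ 0.011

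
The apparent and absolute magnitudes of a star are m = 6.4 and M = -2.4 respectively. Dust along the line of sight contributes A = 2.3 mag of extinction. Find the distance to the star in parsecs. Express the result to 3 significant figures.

d ≈ 200 pc

m − M = 5 log₁₀(d/10 pc) + A  ⇒  6.4 − (-2.4) − 2.3 = 5 log₁₀(d/10)
6.500 = 5 log₁₀(d/10)
log₁₀ d = (m − M − A)/5 + 1 = 2.3000
d = 10^2.3000 = 199.5 pc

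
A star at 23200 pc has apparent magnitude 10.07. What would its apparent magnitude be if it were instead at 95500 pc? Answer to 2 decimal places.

Flux ∝ 1/d², so Δm = 5 log₁₀(d₂/d₁) = 5 log₁₀(95500/23200) = 3.073
m₂ = m₁ + Δm = 10.07 + (3.073) = 13.143

m ≈ 13.14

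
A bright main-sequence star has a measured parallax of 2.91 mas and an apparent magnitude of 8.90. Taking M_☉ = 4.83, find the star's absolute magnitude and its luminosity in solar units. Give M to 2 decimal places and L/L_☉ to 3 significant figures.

d = 1/p = 1000/2.91 mas = 343.6 pc
M = m − 5 log₁₀ d + 5 = 8.90 − 5·2.5361 + 5 = 1.219
M − M_☉ = 1.219 − 4.83 = -3.611
L/L_☉ = 10^(−0.4 × -3.611) = 27.81

M ≈ 1.22; L/L_☉ ≈ 27.8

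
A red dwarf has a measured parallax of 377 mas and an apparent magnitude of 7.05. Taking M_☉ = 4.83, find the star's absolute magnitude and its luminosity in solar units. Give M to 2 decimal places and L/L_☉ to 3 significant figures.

M ≈ 9.93; L/L_☉ ≈ 9.11×10^-3

d = 1/p = 1000/377 mas = 2.653 pc
M = m − 5 log₁₀ d + 5 = 7.05 − 5·0.4237 + 5 = 9.932
M − M_☉ = 9.932 − 4.83 = 5.102
L/L_☉ = 10^(−0.4 × 5.102) = 9.106×10^-3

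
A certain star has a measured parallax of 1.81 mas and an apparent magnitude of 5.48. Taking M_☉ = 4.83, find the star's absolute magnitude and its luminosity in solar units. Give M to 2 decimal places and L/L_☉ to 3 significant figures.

M ≈ -3.23; L/L_☉ ≈ 1680

d = 1/p = 1000/1.81 mas = 552.5 pc
M = m − 5 log₁₀ d + 5 = 5.48 − 5·2.7423 + 5 = -3.232
M − M_☉ = -3.232 − 4.83 = -8.062
L/L_☉ = 10^(−0.4 × -8.062) = 1677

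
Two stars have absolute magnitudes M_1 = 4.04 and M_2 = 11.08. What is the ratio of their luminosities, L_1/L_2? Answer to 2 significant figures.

L_1/L_2 ≈ 650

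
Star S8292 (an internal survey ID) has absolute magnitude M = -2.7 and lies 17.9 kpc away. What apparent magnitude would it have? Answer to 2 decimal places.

m ≈ 13.56

d = 17.9 kpc = 17900 pc
m = M + 5 log₁₀ d − 5 = -2.7 + 5·4.2529 − 5 = 13.564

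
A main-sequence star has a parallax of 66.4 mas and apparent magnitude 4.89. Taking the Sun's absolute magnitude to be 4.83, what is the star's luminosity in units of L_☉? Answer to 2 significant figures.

L/L_☉ ≈ 2.1

d = 1/p = 1000/66.4 mas = 15.06 pc
M = m − 5 log₁₀ d + 5 = 4.89 − 5·1.1778 + 5 = 4.001
M − M_☉ = 4.001 − 4.83 = -0.829
L/L_☉ = 10^(−0.4 × -0.829) = 2.146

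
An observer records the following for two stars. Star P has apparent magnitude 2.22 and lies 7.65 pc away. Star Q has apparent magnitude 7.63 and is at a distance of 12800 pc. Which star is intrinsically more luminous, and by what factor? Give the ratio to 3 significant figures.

Star Q is more luminous, by a factor of 19200.

Star P: M = m − 5 log₁₀ d + 5 = 2.22 − 5·0.8837 + 5 = 2.802
Star Q: M = m − 5 log₁₀ d + 5 = 7.63 − 5·4.1072 + 5 = -7.906
ΔM = M_P − M_Q = 2.802 − (-7.906) = 10.708; smaller M is more luminous → Star Q.
L ratio = 10^(0.4 |ΔM|) = 10^4.283 = 19190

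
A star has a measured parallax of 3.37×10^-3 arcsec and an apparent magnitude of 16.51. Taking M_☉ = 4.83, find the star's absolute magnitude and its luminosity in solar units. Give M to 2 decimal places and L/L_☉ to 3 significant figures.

d = 1/p = 1/3.37×10^-3″ = 296.7 pc
M = m − 5 log₁₀ d + 5 = 16.51 − 5·2.4724 + 5 = 9.148
M − M_☉ = 9.148 − 4.83 = 4.318
L/L_☉ = 10^(−0.4 × 4.318) = 0.01874

M ≈ 9.15; L/L_☉ ≈ 0.0187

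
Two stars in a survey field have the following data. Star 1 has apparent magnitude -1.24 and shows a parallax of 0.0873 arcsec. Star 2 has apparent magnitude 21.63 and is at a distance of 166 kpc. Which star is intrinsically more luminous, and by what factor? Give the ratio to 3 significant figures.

Star 1 is more luminous, by a factor of 6.70.

Star 1: d = 1/p = 1/0.0873″ = 11.45 pc
Star 1: M = m − 5 log₁₀ d + 5 = -1.24 − 5·1.0590 + 5 = -1.535
Star 2: d = 166 kpc = 166000 pc
Star 2: M = m − 5 log₁₀ d + 5 = 21.63 − 5·5.2201 + 5 = 0.529
ΔM = M_1 − M_2 = -1.535 − (0.529) = -2.064; smaller M is more luminous → Star 1.
L ratio = 10^(0.4 |ΔM|) = 10^0.826 = 6.695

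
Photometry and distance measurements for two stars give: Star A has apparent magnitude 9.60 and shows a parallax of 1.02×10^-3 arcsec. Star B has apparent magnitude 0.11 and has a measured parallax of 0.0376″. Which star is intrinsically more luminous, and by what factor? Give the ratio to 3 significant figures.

Star A: d = 1/p = 1/1.02×10^-3″ = 980.4 pc
Star A: M = m − 5 log₁₀ d + 5 = 9.60 − 5·2.9914 + 5 = -0.357
Star B: d = 1/p = 1/0.0376″ = 26.60 pc
Star B: M = m − 5 log₁₀ d + 5 = 0.11 − 5·1.4248 + 5 = -2.014
ΔM = M_A − M_B = -0.357 − (-2.014) = 1.657; smaller M is more luminous → Star B.
L ratio = 10^(0.4 |ΔM|) = 10^0.663 = 4.601

Star B is more luminous, by a factor of 4.60.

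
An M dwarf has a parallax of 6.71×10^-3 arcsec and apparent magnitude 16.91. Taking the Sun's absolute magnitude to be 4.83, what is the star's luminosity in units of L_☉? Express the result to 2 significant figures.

d = 1/p = 1/6.71×10^-3″ = 149.0 pc
M = m − 5 log₁₀ d + 5 = 16.91 − 5·2.1733 + 5 = 11.044
M − M_☉ = 11.044 − 4.83 = 6.214
L/L_☉ = 10^(−0.4 × 6.214) = 3.270×10^-3

L/L_☉ ≈ 3.3×10^-3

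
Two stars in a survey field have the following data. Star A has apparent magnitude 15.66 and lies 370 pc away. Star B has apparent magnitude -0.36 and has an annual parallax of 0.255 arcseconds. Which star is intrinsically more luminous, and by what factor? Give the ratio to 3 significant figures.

Star A: M = m − 5 log₁₀ d + 5 = 15.66 − 5·2.5682 + 5 = 7.819
Star B: d = 1/p = 1/0.255″ = 3.922 pc
Star B: M = m − 5 log₁₀ d + 5 = -0.36 − 5·0.5935 + 5 = 1.673
ΔM = M_A − M_B = 7.819 − (1.673) = 6.146; smaller M is more luminous → Star B.
L ratio = 10^(0.4 |ΔM|) = 10^2.459 = 287.4

Star B is more luminous, by a factor of 287.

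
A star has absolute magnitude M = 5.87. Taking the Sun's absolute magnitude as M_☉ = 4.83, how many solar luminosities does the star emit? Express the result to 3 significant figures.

L/L_☉ ≈ 0.384

M − M_☉ = 5.87 − 4.83 = 1.040
L/L_☉ = 10^(−0.4 (M − M_☉)) = 10^-0.416 = 0.3837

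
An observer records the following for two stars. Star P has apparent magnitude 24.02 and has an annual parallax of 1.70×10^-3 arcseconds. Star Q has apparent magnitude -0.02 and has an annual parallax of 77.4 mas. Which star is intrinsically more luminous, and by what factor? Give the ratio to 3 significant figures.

Star P: d = 1/p = 1/1.70×10^-3″ = 588.2 pc
Star P: M = m − 5 log₁₀ d + 5 = 24.02 − 5·2.7696 + 5 = 15.172
Star Q: p = 77.4 mas = 0.0774″ → d = 1/p = 12.92 pc
Star Q: M = m − 5 log₁₀ d + 5 = -0.02 − 5·1.1113 + 5 = -0.576
ΔM = M_P − M_Q = 15.172 − (-0.576) = 15.749; smaller M is more luminous → Star Q.
L ratio = 10^(0.4 |ΔM|) = 10^6.299 = 1.993×10^6

Star Q is more luminous, by a factor of 1.99×10^6.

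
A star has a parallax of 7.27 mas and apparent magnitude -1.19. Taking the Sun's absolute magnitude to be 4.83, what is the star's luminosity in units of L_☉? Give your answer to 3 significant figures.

L/L_☉ ≈ 48400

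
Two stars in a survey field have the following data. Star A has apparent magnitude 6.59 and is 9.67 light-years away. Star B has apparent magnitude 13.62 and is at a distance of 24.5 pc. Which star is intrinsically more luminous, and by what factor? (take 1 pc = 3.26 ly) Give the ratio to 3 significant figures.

Star A is more luminous, by a factor of 9.51.

Star A: d = 9.67 ly / 3.26 = 2.966 pc
Star A: M = m − 5 log₁₀ d + 5 = 6.59 − 5·0.4722 + 5 = 9.229
Star B: M = m − 5 log₁₀ d + 5 = 13.62 − 5·1.3892 + 5 = 11.674
ΔM = M_A − M_B = 9.229 − (11.674) = -2.445; smaller M is more luminous → Star A.
L ratio = 10^(0.4 |ΔM|) = 10^0.978 = 9.508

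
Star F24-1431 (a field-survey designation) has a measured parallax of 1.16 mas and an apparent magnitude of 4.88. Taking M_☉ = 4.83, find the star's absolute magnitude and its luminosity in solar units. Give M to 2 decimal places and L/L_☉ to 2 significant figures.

d = 1/p = 1000/1.16 mas = 862.1 pc
M = m − 5 log₁₀ d + 5 = 4.88 − 5·2.9355 + 5 = -4.798
M − M_☉ = -4.798 − 4.83 = -9.628
L/L_☉ = 10^(−0.4 × -9.628) = 7097

M ≈ -4.80; L/L_☉ ≈ 7100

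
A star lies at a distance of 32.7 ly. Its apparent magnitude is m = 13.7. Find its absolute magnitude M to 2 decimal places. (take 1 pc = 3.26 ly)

d = 32.7 ly / 3.26 = 10.03 pc
5 log₁₀(d/10 pc) = 5 log₁₀(10.03) − 5 = 0.007
M = m − 5 log₁₀(d/10) = 13.7 − 0.007 = 13.693

M ≈ 13.69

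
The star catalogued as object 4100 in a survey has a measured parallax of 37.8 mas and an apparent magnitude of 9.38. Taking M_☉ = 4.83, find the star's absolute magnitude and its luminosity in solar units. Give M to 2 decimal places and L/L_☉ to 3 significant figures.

M ≈ 7.27; L/L_☉ ≈ 0.106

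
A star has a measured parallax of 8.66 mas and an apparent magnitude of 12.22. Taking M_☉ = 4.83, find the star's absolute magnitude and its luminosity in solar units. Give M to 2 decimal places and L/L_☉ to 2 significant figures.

d = 1/p = 1000/8.66 mas = 115.5 pc
M = m − 5 log₁₀ d + 5 = 12.22 − 5·2.0625 + 5 = 6.908
M − M_☉ = 6.908 − 4.83 = 2.078
L/L_☉ = 10^(−0.4 × 2.078) = 0.1476

M ≈ 6.91; L/L_☉ ≈ 0.15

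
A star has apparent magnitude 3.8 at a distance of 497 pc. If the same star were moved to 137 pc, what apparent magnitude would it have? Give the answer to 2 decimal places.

m ≈ 1.00

Flux ∝ 1/d², so Δm = 5 log₁₀(d₂/d₁) = 5 log₁₀(137/497) = -2.798
m₂ = m₁ + Δm = 3.8 + (-2.798) = 1.002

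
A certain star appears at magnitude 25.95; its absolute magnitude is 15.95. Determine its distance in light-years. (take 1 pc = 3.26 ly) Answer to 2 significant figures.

d ≈ 3300 ly

Distance modulus: m − M = 25.95 − (15.95) = 10.000
m − M = 5 log₁₀ d − 5
log₁₀ d = (m − M)/5 + 1 = 3.0000
d = 10^3.0000 = 1000 pc
= 3260 ly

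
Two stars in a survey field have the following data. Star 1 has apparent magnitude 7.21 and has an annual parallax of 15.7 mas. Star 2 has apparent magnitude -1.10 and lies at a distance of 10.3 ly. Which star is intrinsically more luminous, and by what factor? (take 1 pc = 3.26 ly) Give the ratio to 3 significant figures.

Star 2 is more luminous, by a factor of 5.19.

Star 1: p = 15.7 mas = 0.0157″ → d = 1/p = 63.69 pc
Star 1: M = m − 5 log₁₀ d + 5 = 7.21 − 5·1.8041 + 5 = 3.189
Star 2: d = 10.3 ly / 3.26 = 3.160 pc
Star 2: M = m − 5 log₁₀ d + 5 = -1.10 − 5·0.4996 + 5 = 1.402
ΔM = M_1 − M_2 = 3.189 − (1.402) = 1.788; smaller M is more luminous → Star 2.
L ratio = 10^(0.4 |ΔM|) = 10^0.715 = 5.188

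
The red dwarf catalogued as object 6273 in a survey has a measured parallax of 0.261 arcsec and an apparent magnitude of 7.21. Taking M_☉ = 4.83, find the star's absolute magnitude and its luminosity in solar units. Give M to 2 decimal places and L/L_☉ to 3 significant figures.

d = 1/p = 1/0.261″ = 3.831 pc
M = m − 5 log₁₀ d + 5 = 7.21 − 5·0.5834 + 5 = 9.293
M − M_☉ = 9.293 − 4.83 = 4.463
L/L_☉ = 10^(−0.4 × 4.463) = 0.01640

M ≈ 9.29; L/L_☉ ≈ 0.0164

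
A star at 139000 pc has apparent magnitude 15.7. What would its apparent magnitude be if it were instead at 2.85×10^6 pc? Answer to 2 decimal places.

Flux ∝ 1/d², so Δm = 5 log₁₀(d₂/d₁) = 5 log₁₀(2.85×10^6/139000) = 6.559
m₂ = m₁ + Δm = 15.7 + (6.559) = 22.259

m ≈ 22.26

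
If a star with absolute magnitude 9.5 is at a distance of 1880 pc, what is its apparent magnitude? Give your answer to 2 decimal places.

m = M + 5 log₁₀ d − 5 = 9.5 + 5·3.2742 − 5 = 20.871

m ≈ 20.87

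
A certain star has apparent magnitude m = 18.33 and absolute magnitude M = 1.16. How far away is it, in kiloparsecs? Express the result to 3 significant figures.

d ≈ 27.2 kpc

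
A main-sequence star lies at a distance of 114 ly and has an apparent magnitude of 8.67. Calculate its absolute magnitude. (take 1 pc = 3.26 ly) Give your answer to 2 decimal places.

M ≈ 5.95

d = 114 ly / 3.26 = 34.97 pc
5 log₁₀(d/10 pc) = 5 log₁₀(34.97) − 5 = 2.718
M = m − 5 log₁₀(d/10) = 8.67 − 2.718 = 5.952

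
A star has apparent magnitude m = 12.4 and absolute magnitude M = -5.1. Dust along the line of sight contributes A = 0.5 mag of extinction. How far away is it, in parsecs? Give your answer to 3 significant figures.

d ≈ 25100 pc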